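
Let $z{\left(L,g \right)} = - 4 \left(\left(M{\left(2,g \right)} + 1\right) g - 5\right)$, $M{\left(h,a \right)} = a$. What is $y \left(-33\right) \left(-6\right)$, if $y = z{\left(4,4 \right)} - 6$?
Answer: $-13068$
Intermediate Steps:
$z{\left(L,g \right)} = 20 - 4 g \left(1 + g\right)$ ($z{\left(L,g \right)} = - 4 \left(\left(g + 1\right) g - 5\right) = - 4 \left(\left(1 + g\right) g - 5\right) = - 4 \left(g \left(1 + g\right) - 5\right) = - 4 \left(-5 + g \left(1 + g\right)\right) = 20 - 4 g \left(1 + g\right)$)
$y = -66$ ($y = \left(20 - 16 - 4 \cdot 4^{2}\right) - 6 = \left(20 - 16 - 64\right) - 6 = -60 - 6 = -66$)
$y \left(-33\right) \left(-6\right) = \left(-66\right) \left(-33\right) \left(-6\right) = 2178 \left(-6\right) = -13068$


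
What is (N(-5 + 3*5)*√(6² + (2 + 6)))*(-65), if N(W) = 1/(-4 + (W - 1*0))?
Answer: -65*√11/3 ≈ -71.860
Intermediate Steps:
N(W) = 1/(-4 + W) (N(W) = 1/(-4 + (W + 0)) = 1/(-4 + W))
(N(-5 + 3*5)*√(6² + (2 + 6)))*(-65) = (√(6² + (2 + 6))/(-4 + (-5 + 3*5)))*(-65) = (√(36 + 8)/(-4 + (-5 + 15)))*(-65) = (√44/(-4 + 10))*(-65) = ((2*√11)/6)*(-65) = (√11/3)*(-65) = -65*√11/3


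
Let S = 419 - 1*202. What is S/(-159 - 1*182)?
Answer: -7/11 ≈ -0.63636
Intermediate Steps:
S = 217 (S = 419 - 202 = 217)
S/(-159 - 1*182) = 217/(-159 - 1*182) = 217/(-159 - 182) = 217/(-341) = 217*(-1/341) = -7/11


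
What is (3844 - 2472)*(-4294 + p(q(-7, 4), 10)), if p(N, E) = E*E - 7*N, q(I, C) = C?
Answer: -5792584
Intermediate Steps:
p(N, E) = E² - 7*N
(3844 - 2472)*(-4294 + p(q(-7, 4), 10)) = (3844 - 2472)*(-4294 + (10² - 7*4)) = 1372*(-4294 + (100 - 28)) = 1372*(-4294 + 72) = 1372*(-4222) = -5792584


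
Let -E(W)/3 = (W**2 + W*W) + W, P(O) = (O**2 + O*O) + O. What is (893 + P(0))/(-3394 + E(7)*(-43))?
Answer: 893/10151 ≈ 0.087972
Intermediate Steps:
P(O) = O + 2*O**2 (P(O) = (O**2 + O**2) + O = 2*O**2 + O = O + 2*O**2)
E(W) = -6*W**2 - 3*W (E(W) = -3*((W**2 + W*W) + W) = -3*((W**2 + W**2) + W) = -3*(2*W**2 + W) = -3*(W + 2*W**2) = -6*W**2 - 3*W)
(893 + P(0))/(-3394 + E(7)*(-43)) = (893 + 0*(1 + 2*0))/(-3394 - 3*7*(1 + 2*7)*(-43)) = (893 + 0*(1 + 0))/(-3394 - 3*7*(1 + 14)*(-43)) = (893 + 0*1)/(-3394 - 3*7*15*(-43)) = (893 + 0)/(-3394 - 315*(-43)) = 893/(-3394 + 13545) = 893/10151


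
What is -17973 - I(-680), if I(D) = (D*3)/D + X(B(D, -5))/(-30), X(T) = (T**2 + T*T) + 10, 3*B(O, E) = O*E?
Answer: 1826657/27 ≈ 67654.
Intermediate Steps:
B(O, E) = E*O/3 (B(O, E) = (O*E)/3 = (E*O)/3 = E*O/3)
X(T) = 10 + 2*T**2 (X(T) = (T**2 + T**2) + 10 = 2*T**2 + 10 = 10 + 2*T**2)
I(D) = 8/3 - 5*D**2/27 (I(D) = (D*3)/D + (10 + 2*((1/3)*(-5)*D)**2)/(-30) = (3*D)/D + (10 + 2*(-5*D/3)**2)*(-1/30) = 3 + (10 + 2*(25*D**2/9))*(-1/30) = 3 + (10 + 50*D**2/9)*(-1/30) = 3 + (-1/3 - 5*D**2/27) = 8/3 - 5*D**2/27)
-17973 - I(-680) = -17973 - (8/3 - 5/27*(-680)**2) = -17973 - (8/3 - 5/27*462400) = -17973 - (8/3 - 2312000/27) = -17973 - 1*(-2311928/27) = -17973 + 2311928/27 = 1826657/27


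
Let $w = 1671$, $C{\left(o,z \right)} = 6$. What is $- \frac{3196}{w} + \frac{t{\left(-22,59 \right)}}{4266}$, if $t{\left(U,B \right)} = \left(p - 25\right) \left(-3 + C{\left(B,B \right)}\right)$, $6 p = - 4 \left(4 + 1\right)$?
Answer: $- \frac{4592057}{2376162} \approx -1.9326$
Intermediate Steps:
$p = - \frac{10}{3}$ ($p = \frac{\left(-4\right) \left(4 + 1\right)}{6} = \frac{\left(-4\right) 5}{6} = \frac{1}{6} \left(-20\right) = - \frac{10}{3} \approx -3.3333$)
$t{\left(U,B \right)} = -85$ ($t{\left(U,B \right)} = \left(- \frac{10}{3} - 25\right) \left(-3 + 6\right) = \left(- \frac{85}{3}\right) 3 = -85$)
$- \frac{3196}{w} + \frac{t{\left(-22,59 \right)}}{4266} = - \frac{3196}{1671} - \frac{85}{4266} = - \frac{4592057}{2376162}$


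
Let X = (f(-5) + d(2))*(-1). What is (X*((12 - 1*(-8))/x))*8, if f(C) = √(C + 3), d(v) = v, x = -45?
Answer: 64/9 + 32*I*√2/9 ≈ 7.1111 + 5.0283*I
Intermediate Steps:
f(C) = √(3 + C)
X = -2 - I*√2 (X = (√(3 - 5) + 2)*(-1) = (√(-2) + 2)*(-1) = (I*√2 + 2)*(-1) = (2 + I*√2)*(-1) = -2 - I*√2 ≈ -2.0 - 1.4142*I)
(X*((12 - 1*(-8))/x))*8 = ((-2 - I*√2)*((12 - 1*(-8))/(-45)))*8 = ((-2 - I*√2)*((12 + 8)*(-1/45)))*8 = ((-2 - I*√2)*(20*(-1/45)))*8 = ((-2 - I*√2)*(-4/9))*8 = (8/9 + 4*I*√2/9)*8 = 64/9 + 32*I*√2/9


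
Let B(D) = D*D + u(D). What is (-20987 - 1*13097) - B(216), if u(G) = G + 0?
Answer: -80956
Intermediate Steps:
u(G) = G
B(D) = D + D² (B(D) = D*D + D = D² + D = D + D²)
(-20987 - 1*13097) - B(216) = (-20987 - 1*13097) - 216*(1 + 216) = (-20987 - 13097) - 216*217 = -34084 - 1*46872 = -34084 - 46872 = -80956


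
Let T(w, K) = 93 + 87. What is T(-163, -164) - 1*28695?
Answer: -28515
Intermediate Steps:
T(w, K) = 180
T(-163, -164) - 1*28695 = 180 - 1*28695 = 180 - 28695 = -28515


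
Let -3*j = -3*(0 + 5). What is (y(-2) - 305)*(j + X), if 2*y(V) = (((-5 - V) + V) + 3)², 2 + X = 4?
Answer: -2121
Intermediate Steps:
j = 5 (j = -(-1)*(0 + 5) = -(-1)*5 = -⅓*(-15) = 5)
X = 2 (X = -2 + 4 = 2)
y(V) = 2 (y(V) = (((-5 - V) + V) + 3)²/2 = (-5 + 3)²/2 = (½)*(-2)² = (½)*4 = 2)
(y(-2) - 305)*(j + X) = (2 - 305)*(5 + 2) = -303*7 = -2121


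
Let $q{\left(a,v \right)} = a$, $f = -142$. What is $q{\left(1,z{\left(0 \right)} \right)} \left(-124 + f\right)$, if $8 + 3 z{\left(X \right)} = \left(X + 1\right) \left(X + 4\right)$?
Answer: $-266$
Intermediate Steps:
$z{\left(X \right)} = - \frac{8}{3} + \frac{\left(1 + X\right) \left(4 + X\right)}{3}$ ($z{\left(X \right)} = - \frac{8}{3} + \frac{\left(X + 1\right) \left(X + 4\right)}{3} = - \frac{8}{3} + \frac{\left(1 + X\right) \left(4 + X\right)}{3}$)
$q{\left(1,z{\left(0 \right)} \right)} \left(-124 + f\right) = 1 \left(-124 - 142\right) = 1 \left(-266\right) = -266$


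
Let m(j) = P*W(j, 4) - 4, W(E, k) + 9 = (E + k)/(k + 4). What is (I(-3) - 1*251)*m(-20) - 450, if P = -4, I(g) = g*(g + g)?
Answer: -9770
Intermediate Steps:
W(E, k) = -9 + (E + k)/(4 + k) (W(E, k) = -9 + (E + k)/(k + 4) = -9 + (E + k)/(4 + k))
I(g) = 2*g**2 (I(g) = g*(2*g) = 2*g**2)
m(j) = 30 - j/2 (m(j) = -4*(-36 + j - 8*4)/(4 + 4) - 4 = -4*(-36 + j - 32)/8 - 4 = -(-68 + j)/2 - 4 = -4*(-17/2 + j/8) - 4 = (34 - j/2) - 4 = 30 - j/2)
(I(-3) - 1*251)*m(-20) - 450 = (2*(-3)**2 - 1*251)*(30 - 1/2*(-20)) - 450 = (2*9 - 251)*(30 + 10) - 450 = (18 - 251)*40 - 450 = -233*40 - 450 = -9320 - 450 = -9770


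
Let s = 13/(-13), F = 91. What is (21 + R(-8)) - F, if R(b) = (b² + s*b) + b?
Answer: -6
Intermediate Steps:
s = -1 (s = 13*(-1/13) = -1)
R(b) = b² (R(b) = (b² - b) + b = b²)
(21 + R(-8)) - F = (21 + (-8)²) - 1*91 = (21 + 64) - 91 = 85 - 91 = -6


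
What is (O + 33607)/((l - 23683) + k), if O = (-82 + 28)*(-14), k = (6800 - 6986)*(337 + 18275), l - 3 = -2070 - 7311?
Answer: -34363/3494893 ≈ -0.0098324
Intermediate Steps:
l = -9378 (l = 3 + (-2070 - 7311) = 3 - 9381 = -9378)
k = -3461832 (k = -186*18612 = -3461832)
O = 756 (O = -54*(-14) = 756)
(O + 33607)/((l - 23683) + k) = (756 + 33607)/((-9378 - 23683) - 3461832) = 34363/(-33061 - 3461832) = 34363/(-3494893) = 34363*(-1/3494893) = -34363/3494893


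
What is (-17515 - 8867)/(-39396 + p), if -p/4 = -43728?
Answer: -4397/22586 ≈ -0.19468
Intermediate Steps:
p = 174912 (p = -4*(-43728) = 174912)
(-17515 - 8867)/(-39396 + p) = (-17515 - 8867)/(-39396 + 174912) = -26382/135516 = -26382*1/135516 = -4397/22586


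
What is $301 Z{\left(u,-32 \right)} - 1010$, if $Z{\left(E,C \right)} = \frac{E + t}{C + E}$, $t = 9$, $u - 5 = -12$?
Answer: $- \frac{39992}{39} \approx -1025.4$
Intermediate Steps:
$u = -7$ ($u = 5 - 12 = -7$)
$Z{\left(E,C \right)} = \frac{9 + E}{C + E}$ ($Z{\left(E,C \right)} = \frac{E + 9}{C + E} = \frac{9 + E}{C + E}$)
$301 Z{\left(u,-32 \right)} - 1010 = 301 \frac{9 - 7}{-32 - 7} - 1010 = 301 \frac{1}{-39} \cdot 2 - 1010 = 301 \left(\left(- \frac{1}{39}\right) 2\right) - 1010 = 301 \left(- \frac{2}{39}\right) - 1010 = - \frac{602}{39} - 1010 = - \frac{39992}{39}$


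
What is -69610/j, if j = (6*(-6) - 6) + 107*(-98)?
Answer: 34805/5264 ≈ 6.6119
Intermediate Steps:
j = -10528 (j = (-36 - 6) - 10486 = -42 - 10486 = -10528)
-69610/j = -69610/(-10528) = -69610*(-1/10528) = 34805/5264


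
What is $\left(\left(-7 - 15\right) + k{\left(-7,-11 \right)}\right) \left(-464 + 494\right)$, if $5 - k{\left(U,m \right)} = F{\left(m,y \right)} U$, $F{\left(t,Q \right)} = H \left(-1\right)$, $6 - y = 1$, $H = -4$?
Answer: $330$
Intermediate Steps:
$y = 5$ ($y = 6 - 1 = 5$)
$F{\left(t,Q \right)} = 4$ ($F{\left(t,Q \right)} = \left(-4\right) \left(-1\right) = 4$)
$k{\left(U,m \right)} = 5 - 4 U$
$\left(\left(-7 - 15\right) + k{\left(-7,-11 \right)}\right) \left(-464 + 494\right) = \left(\left(-7 - 15\right) + \left(5 - -28\right)\right) \left(-464 + 494\right) = \left(\left(-7 - 15\right) + \left(5 + 28\right)\right) 30 = \left(-22 + 33\right) 30 = 11 \cdot 30 = 330$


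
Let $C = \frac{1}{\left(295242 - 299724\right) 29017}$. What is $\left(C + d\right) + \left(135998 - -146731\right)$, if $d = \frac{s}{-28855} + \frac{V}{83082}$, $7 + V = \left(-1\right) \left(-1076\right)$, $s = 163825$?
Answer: $\frac{1469138664025068480778}{5196382754369589} \approx 2.8272 \cdot 10^{5}$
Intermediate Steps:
$V = 1069$ ($V = -7 - -1076 = -7 + 1076 = 1069$)
$C = - \frac{1}{130054194}$ ($C = \frac{1}{-4482} \cdot \frac{1}{29017} = \left(- \frac{1}{4482}\right) \frac{1}{29017} = - \frac{1}{130054194} \approx -7.6891 \cdot 10^{-9}$)
$d = - \frac{2716012531}{479466222}$ ($d = \frac{163825}{-28855} + \frac{1069}{83082} = 163825 \left(- \frac{1}{28855}\right) + 1069 \cdot \frac{1}{83082} = - \frac{32765}{5771} + \frac{1069}{83082} = - \frac{2716012531}{479466222} \approx -5.6647$)
$\left(C + d\right) + \left(135998 - -146731\right) = \left(- \frac{1}{130054194} - \frac{2716012531}{479466222}\right) + \left(135998 - -146731\right) = - \frac{29435735091047603}{5196382754369589} + \left(135998 + 146731\right) = - \frac{29435735091047603}{5196382754369589} + 282729 = \frac{1469138664025068480778}{5196382754369589}$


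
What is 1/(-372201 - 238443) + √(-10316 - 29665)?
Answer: -1/610644 + I*√39981 ≈ -1.6376e-6 + 199.95*I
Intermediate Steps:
1/(-372201 - 238443) + √(-10316 - 29665) = 1/(-610644) + √(-39981) = -1/610644 + I*√39981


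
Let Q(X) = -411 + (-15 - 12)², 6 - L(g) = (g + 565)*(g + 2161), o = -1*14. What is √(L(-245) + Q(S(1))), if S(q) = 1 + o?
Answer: 2*I*√153199 ≈ 782.81*I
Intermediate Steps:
o = -14
L(g) = 6 - (565 + g)*(2161 + g) (L(g) = 6 - (g + 565)*(g + 2161) = 6 - (565 + g)*(2161 + g))
S(q) = -13 (S(q) = 1 - 14 = -13)
Q(X) = 318 (Q(X) = -411 + (-27)² = -411 + 729 = 318)
√(L(-245) + Q(S(1))) = √((-1220959 - 1*(-245)² - 2726*(-245)) + 318) = √((-1220959 - 1*60025 + 667870) + 318) = √((-1220959 - 60025 + 667870) + 318) = √(-613114 + 318) = √(-612796) = 2*I*√153199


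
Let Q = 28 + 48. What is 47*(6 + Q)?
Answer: 3854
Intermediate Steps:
Q = 76
47*(6 + Q) = 47*(6 + 76) = 47*82 = 3854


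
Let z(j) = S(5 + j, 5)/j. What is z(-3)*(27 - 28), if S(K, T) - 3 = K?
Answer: 5/3 ≈ 1.6667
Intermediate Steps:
S(K, T) = 3 + K
z(j) = (8 + j)/j (z(j) = (3 + (5 + j))/j = (8 + j)/j)
z(-3)*(27 - 28) = ((8 - 3)/(-3))*(27 - 28) = -⅓*5*(-1) = -5/3*(-1) = 5/3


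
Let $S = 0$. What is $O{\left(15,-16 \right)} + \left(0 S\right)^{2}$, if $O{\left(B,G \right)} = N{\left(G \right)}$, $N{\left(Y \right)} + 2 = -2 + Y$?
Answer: $-20$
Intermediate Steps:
$N{\left(Y \right)} = -4 + Y$ ($N{\left(Y \right)} = -2 + \left(-2 + Y\right) = -4 + Y$)
$O{\left(B,G \right)} = -4 + G$
$O{\left(15,-16 \right)} + \left(0 S\right)^{2} = \left(-4 - 16\right) + \left(0 \cdot 0\right)^{2} = -20 + 0^{2} = -20 + 0 = -20$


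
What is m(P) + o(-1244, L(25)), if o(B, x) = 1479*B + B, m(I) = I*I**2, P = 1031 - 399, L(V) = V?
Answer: 250594848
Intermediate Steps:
P = 632
m(I) = I**3
o(B, x) = 1480*B
m(P) + o(-1244, L(25)) = 632**3 + 1480*(-1244) = 252435968 - 1841120 = 250594848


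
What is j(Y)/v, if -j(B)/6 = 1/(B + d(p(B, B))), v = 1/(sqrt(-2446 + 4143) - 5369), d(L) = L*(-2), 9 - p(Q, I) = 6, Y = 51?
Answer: 10738/15 - 2*sqrt(1697)/15 ≈ 710.37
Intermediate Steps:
p(Q, I) = 3 (p(Q, I) = 9 - 1*6 = 9 - 6 = 3)
d(L) = -2*L
v = 1/(-5369 + sqrt(1697)) (v = 1/(sqrt(1697) - 5369) = 1/(-5369 + sqrt(1697)) ≈ -0.00018769)
j(B) = -6/(-6 + B) (j(B) = -6/(B - 2*3) = -6/(B - 6) = -6/(-6 + B))
j(Y)/v = (-6/(-6 + 51))/(-5369/28824464 - sqrt(1697)/28824464) = (-6/45)/(-5369/28824464 - sqrt(1697)/28824464) = (-6*1/45)/(-5369/28824464 - sqrt(1697)/28824464) = -2/(15*(-5369/28824464 - sqrt(1697)/28824464))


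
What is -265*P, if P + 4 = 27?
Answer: -6095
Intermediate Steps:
P = 23 (P = -4 + 27 = 23)
-265*P = -265*23 = -6095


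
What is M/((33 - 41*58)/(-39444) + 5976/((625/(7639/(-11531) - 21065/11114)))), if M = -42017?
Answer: 66373294852201447500/38540201251321217 ≈ 1722.2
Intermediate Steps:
M/((33 - 41*58)/(-39444) + 5976/((625/(7639/(-11531) - 21065/11114)))) = -42017/((33 - 41*58)/(-39444) + 5976/((625/(7639/(-11531) - 21065/11114)))) = -42017/((33 - 2378)*(-1/39444) + 5976/((625/(7639*(-1/11531) - 21065*1/11114)))) = -42017/(-2345*(-1/39444) + 5976/((625/(-7639/11531 - 21065/11114)))) = -42017/(2345/39444 + 5976/((625/(-327800361/128155534)))) = -42017/(2345/39444 + 5976/((625*(-128155534/327800361)))) = -42017/(2345/39444 + 5976/(-80097208750/327800361)) = -42017/(2345/39444 + 5976*(-327800361/80097208750)) = -42017/(2345/39444 - 979467478668/40048604375) = -42017/(-38540201251321217/1579677150967500) = -42017*(-1579677150967500/38540201251321217) = 66373294852201447500/38540201251321217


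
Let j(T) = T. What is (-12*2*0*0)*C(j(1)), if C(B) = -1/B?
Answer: 0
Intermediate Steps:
(-12*2*0*0)*C(j(1)) = (-12*2*0*0)*(-1/1) = (-0*0)*(-1*1) = -12*0*(-1) = 0*(-1) = 0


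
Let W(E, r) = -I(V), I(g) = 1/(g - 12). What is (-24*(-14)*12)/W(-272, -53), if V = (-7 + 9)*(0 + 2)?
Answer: 32256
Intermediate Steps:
V = 4 (V = 2*2 = 4)
I(g) = 1/(-12 + g)
W(E, r) = ⅛ (W(E, r) = -1/(-12 + 4) = -1/(-8) = -1*(-⅛) = ⅛)
(-24*(-14)*12)/W(-272, -53) = (-24*(-14)*12)/(⅛) = (336*12)*8 = 4032*8 = 32256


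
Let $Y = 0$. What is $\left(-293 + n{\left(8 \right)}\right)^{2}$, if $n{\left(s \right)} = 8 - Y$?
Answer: $81225$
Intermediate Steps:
$n{\left(s \right)} = 8$ ($n{\left(s \right)} = 8 - 0 = 8 + 0 = 8$)
$\left(-293 + n{\left(8 \right)}\right)^{2} = \left(-293 + 8\right)^{2} = \left(-285\right)^{2} = 81225$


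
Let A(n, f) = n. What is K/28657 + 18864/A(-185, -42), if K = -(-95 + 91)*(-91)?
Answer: -540652988/5301545 ≈ -101.98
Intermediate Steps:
K = -364 (K = -(-4)*(-91) = -1*364 = -364)
K/28657 + 18864/A(-185, -42) = -364/28657 + 18864/(-185) = -364*1/28657 + 18864*(-1/185) = -364/28657 - 18864/185 = -540652988/5301545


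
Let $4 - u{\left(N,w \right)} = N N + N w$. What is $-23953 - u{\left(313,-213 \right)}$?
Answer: $7343$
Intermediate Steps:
$u{\left(N,w \right)} = 4 - N^{2} - N w$ ($u{\left(N,w \right)} = 4 - \left(N N + N w\right) = 4 - \left(N^{2} + N w\right) = 4 - N^{2} - N w$)
$-23953 - u{\left(313,-213 \right)} = -23953 - \left(4 - 313^{2} - 313 \left(-213\right)\right) = -23953 - \left(4 - 97969 + 66669\right) = -23953 - -31296 = -23953 + 31296 = 7343$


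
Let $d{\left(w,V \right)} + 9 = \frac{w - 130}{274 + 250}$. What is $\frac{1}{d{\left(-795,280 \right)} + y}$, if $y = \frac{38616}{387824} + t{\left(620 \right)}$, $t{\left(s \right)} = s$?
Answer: $\frac{12701236}{7739298795} \approx 0.0016411$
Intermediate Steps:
$d{\left(w,V \right)} = - \frac{2423}{262} + \frac{w}{524}$ ($d{\left(w,V \right)} = -9 + \frac{w - 130}{274 + 250} = -9 + \frac{-130 + w}{524} = -9 + \left(-130 + w\right) \frac{1}{524} = -9 + \left(- \frac{65}{262} + \frac{w}{524}\right) = - \frac{2423}{262} + \frac{w}{524}$)
$y = \frac{30061187}{48478}$ ($y = \frac{38616}{387824} + 620 = 38616 \cdot \frac{1}{387824} + 620 = \frac{4827}{48478} + 620 = \frac{30061187}{48478} \approx 620.1$)
$\frac{1}{d{\left(-795,280 \right)} + y} = \frac{1}{\left(- \frac{2423}{262} + \frac{1}{524} \left(-795\right)\right) + \frac{30061187}{48478}} = \frac{1}{\left(- \frac{2423}{262} - \frac{795}{524}\right) + \frac{30061187}{48478}} = \frac{1}{- \frac{5641}{524} + \frac{30061187}{48478}} = \frac{1}{\frac{7739298795}{12701236}} = \frac{12701236}{7739298795}$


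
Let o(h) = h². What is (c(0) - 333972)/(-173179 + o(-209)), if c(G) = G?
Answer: 55662/21583 ≈ 2.5790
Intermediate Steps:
(c(0) - 333972)/(-173179 + o(-209)) = (0 - 333972)/(-173179 + (-209)²) = -333972/(-173179 + 43681) = -333972/(-129498) = -333972*(-1/129498) = 55662/21583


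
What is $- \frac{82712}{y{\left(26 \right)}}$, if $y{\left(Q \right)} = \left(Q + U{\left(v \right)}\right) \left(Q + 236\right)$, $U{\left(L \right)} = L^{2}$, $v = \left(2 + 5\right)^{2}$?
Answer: $- \frac{41356}{317937} \approx -0.13008$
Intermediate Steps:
$v = 49$ ($v = 7^{2} = 49$)
$y{\left(Q \right)} = \left(236 + Q\right) \left(2401 + Q\right)$ ($y{\left(Q \right)} = \left(Q + 49^{2}\right) \left(Q + 236\right) = \left(Q + 2401\right) \left(236 + Q\right) = \left(2401 + Q\right) \left(236 + Q\right) = \left(236 + Q\right) \left(2401 + Q\right)$)
$- \frac{82712}{y{\left(26 \right)}} = - \frac{82712}{566636 + 26^{2} + 2637 \cdot 26} = - \frac{82712}{566636 + 676 + 68562} = - \frac{82712}{635874} = \left(-82712\right) \frac{1}{635874} = - \frac{41356}{317937}$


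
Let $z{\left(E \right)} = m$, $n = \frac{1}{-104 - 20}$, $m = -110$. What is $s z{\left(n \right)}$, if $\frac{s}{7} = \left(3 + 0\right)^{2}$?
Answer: $-6930$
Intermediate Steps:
$n = - \frac{1}{124}$ ($n = \frac{1}{-124} = - \frac{1}{124} \approx -0.0080645$)
$z{\left(E \right)} = -110$
$s = 63$ ($s = 7 \left(3 + 0\right)^{2} = 7 \cdot 3^{2} = 7 \cdot 9 = 63$)
$s z{\left(n \right)} = 63 \left(-110\right) = -6930$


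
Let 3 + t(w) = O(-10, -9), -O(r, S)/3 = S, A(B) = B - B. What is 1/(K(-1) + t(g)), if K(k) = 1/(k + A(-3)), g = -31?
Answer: 1/23 ≈ 0.043478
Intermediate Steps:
A(B) = 0
O(r, S) = -3*S
K(k) = 1/k (K(k) = 1/(k + 0) = 1/k)
t(w) = 24 (t(w) = -3 - 3*(-9) = -3 + 27 = 24)
1/(K(-1) + t(g)) = 1/(1/(-1) + 24) = 1/(-1 + 24) = 1/23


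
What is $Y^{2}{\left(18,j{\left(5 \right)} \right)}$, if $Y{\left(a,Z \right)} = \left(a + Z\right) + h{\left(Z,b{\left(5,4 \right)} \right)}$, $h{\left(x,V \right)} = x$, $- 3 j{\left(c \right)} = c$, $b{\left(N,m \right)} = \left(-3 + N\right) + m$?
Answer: $\frac{1936}{9} \approx 215.11$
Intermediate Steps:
$b{\left(N,m \right)} = -3 + N + m$
$j{\left(c \right)} = - \frac{c}{3}$
$Y{\left(a,Z \right)} = a + 2 Z$ ($Y{\left(a,Z \right)} = \left(a + Z\right) + Z = \left(Z + a\right) + Z = a + 2 Z$)
$Y^{2}{\left(18,j{\left(5 \right)} \right)} = \left(18 + 2 \left(\left(- \frac{1}{3}\right) 5\right)\right)^{2} = \left(18 + 2 \left(- \frac{5}{3}\right)\right)^{2} = \left(18 - \frac{10}{3}\right)^{2} = \left(\frac{44}{3}\right)^{2} = \frac{1936}{9}$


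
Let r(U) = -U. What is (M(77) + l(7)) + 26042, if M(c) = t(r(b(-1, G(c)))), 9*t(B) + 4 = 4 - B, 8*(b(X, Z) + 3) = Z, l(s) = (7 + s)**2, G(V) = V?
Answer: 1889189/72 ≈ 26239.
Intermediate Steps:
b(X, Z) = -3 + Z/8
t(B) = -B/9 (t(B) = -4/9 + (4 - B)/9 = -4/9 + (4/9 - B/9) = -B/9)
M(c) = -1/3 + c/72 (M(c) = -(-1)*(-3 + c/8)/9 = -(3 - c/8)/9 = -1/3 + c/72)
(M(77) + l(7)) + 26042 = ((-1/3 + (1/72)*77) + (7 + 7)**2) + 26042 = ((-1/3 + 77/72) + 14**2) + 26042 = (53/72 + 196) + 26042 = 14165/72 + 26042 = 1889189/72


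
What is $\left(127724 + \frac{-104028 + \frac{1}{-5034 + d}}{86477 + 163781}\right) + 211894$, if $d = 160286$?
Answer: $\frac{13195180687868833}{38853055016} \approx 3.3962 \cdot 10^{5}$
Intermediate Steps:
$\left(127724 + \frac{-104028 + \frac{1}{-5034 + d}}{86477 + 163781}\right) + 211894 = \left(127724 + \frac{-104028 + \frac{1}{-5034 + 160286}}{86477 + 163781}\right) + 211894 = \left(127724 + \frac{-104028 + \frac{1}{155252}}{250258}\right) + 211894 = \left(127724 + \left(-104028 + \frac{1}{155252}\right) \frac{1}{250258}\right) + 211894 = \left(127724 - \frac{16150555055}{38853055016}\right) + 211894 = \frac{4962451448308529}{38853055016} + 211894 = \frac{13195180687868833}{38853055016}$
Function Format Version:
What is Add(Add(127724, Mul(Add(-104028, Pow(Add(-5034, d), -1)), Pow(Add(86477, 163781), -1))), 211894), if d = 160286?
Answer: Rational(13195180687868833, 38853055016) ≈ 3.3962e+5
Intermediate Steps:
Add(Add(127724, Mul(Add(-104028, Pow(Add(-5034, d), -1)), Pow(Add(86477, 163781), -1))), 211894) = Add(Add(127724, Mul(Add(-104028, Pow(Add(-5034, 160286), -1)), Pow(Add(86477, 163781), -1))), 211894) = Add(Add(127724, Mul(Add(-104028, Pow(155252, -1)), Pow(250258, -1))), 211894) = Add(Add(127724, Mul(Add(-104028, Rational(1, 155252)), Rational(1, 250258))), 211894) = Add(Add(127724, Mul(Rational(-16150555055, 155252), Rational(1, 250258))), 211894) = Add(Add(127724, Rational(-16150555055, 38853055016)), 211894) = Add(Rational(4962451448308529, 38853055016), 211894) = Rational(13195180687868833, 38853055016)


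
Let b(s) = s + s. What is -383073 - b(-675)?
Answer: -381723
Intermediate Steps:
b(s) = 2*s
-383073 - b(-675) = -383073 - 2*(-675) = -383073 - 1*(-1350) = -383073 + 1350 = -381723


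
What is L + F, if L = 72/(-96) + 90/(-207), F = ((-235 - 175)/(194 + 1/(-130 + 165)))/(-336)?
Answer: -4417739/3748632 ≈ -1.1785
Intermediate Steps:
F = 1025/162984 (F = -410/(194 + 1/35)*(-1/336) = -410/6791/35*(-1/336) = -410*35/6791*(-1/336) = -14350/6791*(-1/336) = 1025/162984 ≈ 0.0062890)
L = -109/92 (L = 72*(-1/96) + 90*(-1/207) = -3/4 - 10/23 = -109/92 ≈ -1.1848)
L + F = -109/92 + 1025/162984 = -4417739/3748632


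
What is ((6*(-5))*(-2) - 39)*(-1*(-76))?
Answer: 1596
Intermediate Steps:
((6*(-5))*(-2) - 39)*(-1*(-76)) = (-30*(-2) - 39)*76 = (60 - 39)*76 = 21*76 = 1596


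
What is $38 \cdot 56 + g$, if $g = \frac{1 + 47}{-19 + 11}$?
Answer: $2122$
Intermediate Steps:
$g = -6$ ($g = \frac{48}{-8} = 48 \left(- \frac{1}{8}\right) = -6$)
$38 \cdot 56 + g = 38 \cdot 56 - 6 = 2128 - 6 = 2122$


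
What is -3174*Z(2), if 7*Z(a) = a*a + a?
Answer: -19044/7 ≈ -2720.6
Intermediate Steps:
Z(a) = a/7 + a²/7 (Z(a) = (a*a + a)/7 = (a² + a)/7 = (a + a²)/7 = a/7 + a²/7)
-3174*Z(2) = -3174*2*(1 + 2)/7 = -3174*2*3/7 = -3174*6/7 = -19044/7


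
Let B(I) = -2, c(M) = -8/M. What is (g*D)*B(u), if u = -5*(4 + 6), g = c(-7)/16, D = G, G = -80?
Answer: 80/7 ≈ 11.429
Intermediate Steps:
D = -80
g = 1/14 (g = -8/(-7)/16 = -8*(-⅐)*(1/16) = (8/7)*(1/16) = 1/14 ≈ 0.071429)
u = -50 (u = -5*10 = -50)
(g*D)*B(u) = ((1/14)*(-80))*(-2) = -40/7*(-2) = 80/7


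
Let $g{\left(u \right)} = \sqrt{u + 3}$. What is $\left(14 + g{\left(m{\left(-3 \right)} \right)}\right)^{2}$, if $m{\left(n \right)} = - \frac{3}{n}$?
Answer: $256$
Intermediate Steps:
$g{\left(u \right)} = \sqrt{3 + u}$
$\left(14 + g{\left(m{\left(-3 \right)} \right)}\right)^{2} = \left(14 + \sqrt{3 - \frac{3}{-3}}\right)^{2} = \left(14 + \sqrt{3 - -1}\right)^{2} = \left(14 + \sqrt{3 + 1}\right)^{2} = \left(14 + \sqrt{4}\right)^{2} = \left(14 + 2\right)^{2} = 16^{2} = 256$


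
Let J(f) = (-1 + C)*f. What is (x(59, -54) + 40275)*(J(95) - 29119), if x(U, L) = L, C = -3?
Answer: -1186479279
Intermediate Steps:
J(f) = -4*f (J(f) = (-1 - 3)*f = -4*f)
(x(59, -54) + 40275)*(J(95) - 29119) = (-54 + 40275)*(-4*95 - 29119) = 40221*(-380 - 29119) = 40221*(-29499) = -1186479279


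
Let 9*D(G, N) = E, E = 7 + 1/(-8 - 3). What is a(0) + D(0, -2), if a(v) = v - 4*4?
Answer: -1508/99 ≈ -15.232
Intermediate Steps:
a(v) = -16 + v (a(v) = v - 16 = -16 + v)
E = 76/11 (E = 7 + 1/(-11) = 7 - 1/11 = 76/11 ≈ 6.9091)
D(G, N) = 76/99 (D(G, N) = (⅑)*(76/11) = 76/99)
a(0) + D(0, -2) = (-16 + 0) + 76/99 = -16 + 76/99 = -1508/99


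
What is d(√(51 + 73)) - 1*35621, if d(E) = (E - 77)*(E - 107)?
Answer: -27258 - 368*√31 ≈ -29307.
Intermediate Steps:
d(E) = (-107 + E)*(-77 + E) (d(E) = (-77 + E)*(-107 + E) = (-107 + E)*(-77 + E))
d(√(51 + 73)) - 1*35621 = (8239 + (√(51 + 73))² - 184*√(51 + 73)) - 1*35621 = (8239 + (√124)² - 368*√31) - 35621 = (8239 + (2*√31)² - 368*√31) - 35621 = (8239 + 124 - 368*√31) - 35621 = (8363 - 368*√31) - 35621 = -27258 - 368*√31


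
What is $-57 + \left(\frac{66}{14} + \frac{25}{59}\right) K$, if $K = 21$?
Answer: $\frac{3003}{59} \approx 50.898$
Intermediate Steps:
$-57 + \left(\frac{66}{14} + \frac{25}{59}\right) K = -57 + \left(\frac{66}{14} + \frac{25}{59}\right) 21 = -57 + \left(66 \cdot \frac{1}{14} + 25 \cdot \frac{1}{59}\right) 21 = -57 + \left(\frac{33}{7} + \frac{25}{59}\right) 21 = -57 + \frac{2122}{413} \cdot 21 = -57 + \frac{6366}{59} = \frac{3003}{59}$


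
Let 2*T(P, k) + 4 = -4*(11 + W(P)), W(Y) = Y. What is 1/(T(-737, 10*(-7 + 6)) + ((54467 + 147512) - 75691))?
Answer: 1/127738 ≈ 7.8285e-6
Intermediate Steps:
T(P, k) = -24 - 2*P (T(P, k) = -2 + (-4*(11 + P))/2 = -2 + (-44 - 4*P)/2 = -2 + (-22 - 2*P) = -24 - 2*P)
1/(T(-737, 10*(-7 + 6)) + ((54467 + 147512) - 75691)) = 1/((-24 - 2*(-737)) + ((54467 + 147512) - 75691)) = 1/((-24 + 1474) + (201979 - 75691)) = 1/(1450 + 126288) = 1/127738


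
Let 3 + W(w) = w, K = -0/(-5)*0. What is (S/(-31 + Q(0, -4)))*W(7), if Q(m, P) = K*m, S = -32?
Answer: 128/31 ≈ 4.1290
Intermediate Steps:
K = 0 (K = -0*(-1)/5*0 = -4*0*0 = 0*0 = 0)
W(w) = -3 + w
Q(m, P) = 0 (Q(m, P) = 0*m = 0)
(S/(-31 + Q(0, -4)))*W(7) = (-32/(-31 + 0))*(-3 + 7) = (-32/(-31))*4 = -1/31*(-32)*4 = (32/31)*4 = 128/31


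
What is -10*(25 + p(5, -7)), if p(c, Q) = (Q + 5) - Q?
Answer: -300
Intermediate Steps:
p(c, Q) = 5 (p(c, Q) = (5 + Q) - Q = 5)
-10*(25 + p(5, -7)) = -10*(25 + 5) = -10*30 = -300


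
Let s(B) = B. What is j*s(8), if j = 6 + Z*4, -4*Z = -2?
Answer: 64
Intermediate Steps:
Z = ½ (Z = -¼*(-2) = ½ ≈ 0.50000)
j = 8 (j = 6 + (½)*4 = 6 + 2 = 8)
j*s(8) = 8*8 = 64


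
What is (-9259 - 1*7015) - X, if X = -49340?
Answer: 33066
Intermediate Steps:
(-9259 - 1*7015) - X = (-9259 - 1*7015) - 1*(-49340) = (-9259 - 7015) + 49340 = -16274 + 49340 = 33066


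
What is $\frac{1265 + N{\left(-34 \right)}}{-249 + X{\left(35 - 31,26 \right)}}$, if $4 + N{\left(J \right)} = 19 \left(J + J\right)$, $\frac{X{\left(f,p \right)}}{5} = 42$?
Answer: $\frac{31}{39} \approx 0.79487$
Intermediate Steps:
$X{\left(f,p \right)} = 210$ ($X{\left(f,p \right)} = 5 \cdot 42 = 210$)
$N{\left(J \right)} = -4 + 38 J$ ($N{\left(J \right)} = -4 + 19 \left(J + J\right) = -4 + 19 \cdot 2 J = -4 + 38 J$)
$\frac{1265 + N{\left(-34 \right)}}{-249 + X{\left(35 - 31,26 \right)}} = \frac{1265 + \left(-4 + 38 \left(-34\right)\right)}{-249 + 210} = \frac{1265 - 1296}{-39} = \left(1265 - 1296\right) \left(- \frac{1}{39}\right) = \left(-31\right) \left(- \frac{1}{39}\right) = \frac{31}{39}$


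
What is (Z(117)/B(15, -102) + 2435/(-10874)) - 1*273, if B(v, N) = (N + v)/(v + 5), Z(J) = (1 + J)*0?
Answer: -2971037/10874 ≈ -273.22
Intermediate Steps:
Z(J) = 0
B(v, N) = (N + v)/(5 + v)
(Z(117)/B(15, -102) + 2435/(-10874)) - 1*273 = (0/(((-102 + 15)/(5 + 15))) + 2435/(-10874)) - 1*273 = (0/((-87/20)) + 2435*(-1/10874)) - 273 = (0/(((1/20)*(-87))) - 2435/10874) - 273 = (0/(-87/20) - 2435/10874) - 273 = (0*(-20/87) - 2435/10874) - 273 = (0 - 2435/10874) - 273 = -2435/10874 - 273 = -2971037/10874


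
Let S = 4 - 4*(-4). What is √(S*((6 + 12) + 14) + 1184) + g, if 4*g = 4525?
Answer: 4525/4 + 4*√114 ≈ 1174.0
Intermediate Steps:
S = 20 (S = 4 + 16 = 20)
g = 4525/4 (g = (¼)*4525 = 4525/4 ≈ 1131.3)
√(S*((6 + 12) + 14) + 1184) + g = √(20*((6 + 12) + 14) + 1184) + 4525/4 = √(20*(18 + 14) + 1184) + 4525/4 = √(20*32 + 1184) + 4525/4 = √(640 + 1184) + 4525/4 = √1824 + 4525/4 = 4*√114 + 4525/4 = 4525/4 + 4*√114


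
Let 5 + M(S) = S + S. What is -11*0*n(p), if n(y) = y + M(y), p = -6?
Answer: 0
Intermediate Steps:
M(S) = -5 + 2*S (M(S) = -5 + (S + S) = -5 + 2*S)
n(y) = -5 + 3*y (n(y) = y + (-5 + 2*y) = -5 + 3*y)
-11*0*n(p) = -11*0*(-5 + 3*(-6)) = -0*(-5 - 18) = -0*(-23) = -1*0 = 0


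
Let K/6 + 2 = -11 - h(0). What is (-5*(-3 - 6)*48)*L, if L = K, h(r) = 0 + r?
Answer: -168480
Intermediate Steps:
h(r) = r
K = -78 (K = -12 + 6*(-11 - 1*0) = -12 + 6*(-11 + 0) = -12 + 6*(-11) = -12 - 66 = -78)
L = -78
(-5*(-3 - 6)*48)*L = (-5*(-3 - 6)*48)*(-78) = (-5*(-9)*48)*(-78) = (45*48)*(-78) = 2160*(-78) = -168480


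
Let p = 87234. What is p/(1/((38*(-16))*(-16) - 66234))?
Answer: -4929244404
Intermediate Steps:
p/(1/((38*(-16))*(-16) - 66234)) = 87234/(1/((38*(-16))*(-16) - 66234)) = 87234/(1/(-608*(-16) - 66234)) = 87234/(1/(9728 - 66234)) = 87234/(1/(-56506)) = 87234/(-1/56506) = 87234*(-56506) = -4929244404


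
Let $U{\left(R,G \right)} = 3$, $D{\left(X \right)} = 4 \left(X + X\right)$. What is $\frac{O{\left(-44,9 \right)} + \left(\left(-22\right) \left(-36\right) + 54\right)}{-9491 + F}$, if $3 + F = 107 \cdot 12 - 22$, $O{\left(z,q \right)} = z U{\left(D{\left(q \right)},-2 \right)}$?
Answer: $- \frac{17}{196} \approx -0.086735$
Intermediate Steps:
$D{\left(X \right)} = 8 X$ ($D{\left(X \right)} = 4 \cdot 2 X = 8 X$)
$O{\left(z,q \right)} = 3 z$ ($O{\left(z,q \right)} = z 3 = 3 z$)
$F = 1259$ ($F = -3 + \left(107 \cdot 12 - 22\right) = -3 + \left(1284 - 22\right) = -3 + 1262 = 1259$)
$\frac{O{\left(-44,9 \right)} + \left(\left(-22\right) \left(-36\right) + 54\right)}{-9491 + F} = \frac{3 \left(-44\right) + \left(\left(-22\right) \left(-36\right) + 54\right)}{-9491 + 1259} = \frac{-132 + \left(792 + 54\right)}{-8232} = \left(-132 + 846\right) \left(- \frac{1}{8232}\right) = 714 \left(- \frac{1}{8232}\right) = - \frac{17}{196}$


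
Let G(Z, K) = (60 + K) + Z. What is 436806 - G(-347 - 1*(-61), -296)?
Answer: 437328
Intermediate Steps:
G(Z, K) = 60 + K + Z
436806 - G(-347 - 1*(-61), -296) = 436806 - (60 - 296 + (-347 - 1*(-61))) = 436806 - (60 - 296 + (-347 + 61)) = 436806 - (60 - 296 - 286) = 436806 - 1*(-522) = 436806 + 522 = 437328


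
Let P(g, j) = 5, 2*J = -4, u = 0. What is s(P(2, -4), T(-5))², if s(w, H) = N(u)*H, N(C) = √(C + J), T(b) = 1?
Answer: -2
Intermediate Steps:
J = -2 (J = (½)*(-4) = -2)
N(C) = √(-2 + C) (N(C) = √(C - 2) = √(-2 + C))
s(w, H) = I*H*√2 (s(w, H) = √(-2 + 0)*H = √(-2)*H = (I*√2)*H = I*H*√2)
s(P(2, -4), T(-5))² = (I*1*√2)² = (I*√2)² = -2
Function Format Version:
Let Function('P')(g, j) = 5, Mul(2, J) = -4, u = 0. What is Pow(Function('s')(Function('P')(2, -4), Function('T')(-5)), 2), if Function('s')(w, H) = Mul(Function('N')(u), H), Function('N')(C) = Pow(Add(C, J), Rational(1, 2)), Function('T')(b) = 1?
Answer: -2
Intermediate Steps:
J = -2 (J = Mul(Rational(1, 2), -4) = -2)
Function('N')(C) = Pow(Add(-2, C), Rational(1, 2)) (Function('N')(C) = Pow(Add(C, -2), Rational(1, 2)) = Pow(Add(-2, C), Rational(1, 2)))
Function('s')(w, H) = Mul(I, H, Pow(2, Rational(1, 2))) (Function('s')(w, H) = Mul(Pow(Add(-2, 0), Rational(1, 2)), H) = Mul(Pow(-2, Rational(1, 2)), H) = Mul(Mul(I, Pow(2, Rational(1, 2))), H) = Mul(I, H, Pow(2, Rational(1, 2))))
Pow(Function('s')(Function('P')(2, -4), Function('T')(-5)), 2) = Pow(Mul(I, 1, Pow(2, Rational(1, 2))), 2) = Pow(Mul(I, Pow(2, Rational(1, 2))), 2) = -2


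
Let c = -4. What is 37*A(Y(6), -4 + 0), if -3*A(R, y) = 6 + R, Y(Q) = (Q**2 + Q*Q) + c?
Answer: -2738/3 ≈ -912.67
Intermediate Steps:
Y(Q) = -4 + 2*Q**2 (Y(Q) = (Q**2 + Q*Q) - 4 = (Q**2 + Q**2) - 4 = 2*Q**2 - 4 = -4 + 2*Q**2)
A(R, y) = -2 - R/3 (A(R, y) = -(6 + R)/3 = -2 - R/3)
37*A(Y(6), -4 + 0) = 37*(-2 - (-4 + 2*6**2)/3) = 37*(-2 - (-4 + 2*36)/3) = 37*(-2 - (-4 + 72)/3) = 37*(-2 - 1/3*68) = 37*(-2 - 68/3) = 37*(-74/3) = -2738/3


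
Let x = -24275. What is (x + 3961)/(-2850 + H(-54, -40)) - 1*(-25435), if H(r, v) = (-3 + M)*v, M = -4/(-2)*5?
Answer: 39815932/1565 ≈ 25442.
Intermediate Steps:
M = 10 (M = -4*(-1/2)*5 = 2*5 = 10)
H(r, v) = 7*v (H(r, v) = (-3 + 10)*v = 7*v)
(x + 3961)/(-2850 + H(-54, -40)) - 1*(-25435) = (-24275 + 3961)/(-2850 + 7*(-40)) - 1*(-25435) = -20314/(-2850 - 280) + 25435 = -20314/(-3130) + 25435 = -20314*(-1/3130) + 25435 = 10157/1565 + 25435 = 39815932/1565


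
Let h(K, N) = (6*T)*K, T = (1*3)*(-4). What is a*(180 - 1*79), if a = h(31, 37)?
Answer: -225432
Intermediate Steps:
T = -12 (T = 3*(-4) = -12)
h(K, N) = -72*K (h(K, N) = (6*(-12))*K = -72*K)
a = -2232 (a = -72*31 = -2232)
a*(180 - 1*79) = -2232*(180 - 1*79) = -2232*(180 - 79) = -2232*101 = -225432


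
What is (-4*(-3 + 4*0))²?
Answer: 144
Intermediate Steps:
(-4*(-3 + 4*0))² = (-4*(-3 + 0))² = (-4*(-3))² = 12² = 144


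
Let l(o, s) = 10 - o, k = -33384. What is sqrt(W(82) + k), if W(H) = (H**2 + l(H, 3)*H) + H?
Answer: I*sqrt(32482) ≈ 180.23*I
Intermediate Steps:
W(H) = H + H**2 + H*(10 - H) (W(H) = (H**2 + (10 - H)*H) + H = (H**2 + H*(10 - H)) + H = H + H**2 + H*(10 - H))
sqrt(W(82) + k) = sqrt(11*82 - 33384) = sqrt(902 - 33384) = sqrt(-32482) = I*sqrt(32482)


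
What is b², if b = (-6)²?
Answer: 1296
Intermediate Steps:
b = 36
b² = 36² = 1296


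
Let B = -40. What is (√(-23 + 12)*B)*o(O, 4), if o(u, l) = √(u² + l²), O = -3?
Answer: -200*I*√11 ≈ -663.33*I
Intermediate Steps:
o(u, l) = √(l² + u²)
(√(-23 + 12)*B)*o(O, 4) = (√(-23 + 12)*(-40))*√(4² + (-3)²) = (√(-11)*(-40))*√(16 + 9) = ((I*√11)*(-40))*√25 = -40*I*√11*5 = -200*I*√11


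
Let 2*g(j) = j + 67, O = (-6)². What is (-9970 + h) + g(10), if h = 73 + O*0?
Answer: -19717/2 ≈ -9858.5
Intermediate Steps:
O = 36
g(j) = 67/2 + j/2 (g(j) = (j + 67)/2 = (67 + j)/2 = 67/2 + j/2)
h = 73 (h = 73 + 36*0 = 73 + 0 = 73)
(-9970 + h) + g(10) = (-9970 + 73) + (67/2 + (½)*10) = -9897 + (67/2 + 5) = -9897 + 77/2 = -19717/2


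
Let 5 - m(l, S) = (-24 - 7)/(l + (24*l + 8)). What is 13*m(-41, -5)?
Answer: 65702/1017 ≈ 64.604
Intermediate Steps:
m(l, S) = 5 + 31/(8 + 25*l) (m(l, S) = 5 - (-24 - 7)/(l + (24*l + 8)) = 5 - (-31)/(l + (8 + 24*l)) = 5 - (-31)/(8 + 25*l) = 5 + 31/(8 + 25*l))
13*m(-41, -5) = 13*((71 + 125*(-41))/(8 + 25*(-41))) = 13*((71 - 5125)/(8 - 1025)) = 13*(-5054/(-1017)) = 13*(-1/1017*(-5054)) = 13*(5054/1017) = 65702/1017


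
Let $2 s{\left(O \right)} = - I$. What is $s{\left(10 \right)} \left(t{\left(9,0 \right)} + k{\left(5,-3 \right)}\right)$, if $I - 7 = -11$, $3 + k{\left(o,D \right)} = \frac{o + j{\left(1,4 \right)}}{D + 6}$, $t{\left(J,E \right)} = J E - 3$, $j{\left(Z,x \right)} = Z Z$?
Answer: $-8$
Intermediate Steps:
$j{\left(Z,x \right)} = Z^{2}$
$t{\left(J,E \right)} = -3 + E J$ ($t{\left(J,E \right)} = E J - 3 = -3 + E J$)
$k{\left(o,D \right)} = -3 + \frac{1 + o}{6 + D}$ ($k{\left(o,D \right)} = -3 + \frac{o + 1^{2}}{D + 6} = -3 + \frac{o + 1}{6 + D} = -3 + \frac{1 + o}{6 + D}$)
$I = -4$ ($I = 7 - 11 = -4$)
$s{\left(O \right)} = 2$ ($s{\left(O \right)} = \frac{\left(-1\right) \left(-4\right)}{2} = \frac{1}{2} \cdot 4 = 2$)
$s{\left(10 \right)} \left(t{\left(9,0 \right)} + k{\left(5,-3 \right)}\right) = 2 \left(\left(-3 + 0 \cdot 9\right) + \frac{-17 + 5 - -9}{6 - 3}\right) = 2 \left(\left(-3 + 0\right) + \frac{-17 + 5 + 9}{3}\right) = 2 \left(-3 + \frac{1}{3} \left(-3\right)\right) = 2 \left(-3 - 1\right) = 2 \left(-4\right) = -8$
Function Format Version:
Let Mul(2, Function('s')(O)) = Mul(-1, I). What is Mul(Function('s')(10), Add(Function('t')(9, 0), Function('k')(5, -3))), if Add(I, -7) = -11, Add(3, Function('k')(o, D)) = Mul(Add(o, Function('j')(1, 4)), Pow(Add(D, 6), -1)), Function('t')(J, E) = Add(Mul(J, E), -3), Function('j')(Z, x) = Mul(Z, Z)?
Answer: -8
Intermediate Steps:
Function('j')(Z, x) = Pow(Z, 2)
Function('t')(J, E) = Add(-3, Mul(E, J)) (Function('t')(J, E) = Add(Mul(E, J), -3) = Add(-3, Mul(E, J)))
Function('k')(o, D) = Add(-3, Mul(Pow(Add(6, D), -1), Add(1, o))) (Function('k')(o, D) = Add(-3, Mul(Add(o, Pow(1, 2)), Pow(Add(D, 6), -1))) = Add(-3, Mul(Add(o, 1), Pow(Add(6, D), -1))) = Add(-3, Mul(Add(1, o), Pow(Add(6, D), -1))) = Add(-3, Mul(Pow(Add(6, D), -1), Add(1, o))))
I = -4 (I = Add(7, -11) = -4)
Function('s')(O) = 2 (Function('s')(O) = Mul(Rational(1, 2), Mul(-1, -4)) = Mul(Rational(1, 2), 4) = 2)
Mul(Function('s')(10), Add(Function('t')(9, 0), Function('k')(5, -3))) = Mul(2, Add(Add(-3, Mul(0, 9)), Mul(Pow(Add(6, -3), -1), Add(-17, 5, Mul(-3, -3))))) = Mul(2, Add(Add(-3, 0), Mul(Pow(3, -1), Add(-17, 5, 9)))) = Mul(2, Add(-3, Mul(Rational(1, 3), -3))) = Mul(2, Add(-3, -1)) = Mul(2, -4) = -8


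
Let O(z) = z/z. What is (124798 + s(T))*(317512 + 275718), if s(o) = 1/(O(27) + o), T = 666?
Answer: 49380623592410/667 ≈ 7.4034e+10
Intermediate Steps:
O(z) = 1
s(o) = 1/(1 + o)
(124798 + s(T))*(317512 + 275718) = (124798 + 1/(1 + 666))*(317512 + 275718) = (124798 + 1/667)*593230 = (83240267/667)*593230 = 49380623592410/667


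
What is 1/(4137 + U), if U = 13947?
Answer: 1/18084 ≈ 5.5298e-5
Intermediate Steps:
1/(4137 + U) = 1/(4137 + 13947) = 1/18084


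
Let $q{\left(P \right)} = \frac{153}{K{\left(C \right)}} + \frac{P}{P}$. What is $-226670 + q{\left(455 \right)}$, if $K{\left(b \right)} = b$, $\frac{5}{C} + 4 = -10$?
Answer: $- \frac{1135487}{5} \approx -2.271 \cdot 10^{5}$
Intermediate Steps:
$C = - \frac{5}{14}$ ($C = \frac{5}{-4 - 10} = \frac{5}{-14} = 5 \left(- \frac{1}{14}\right) = - \frac{5}{14} \approx -0.35714$)
$q{\left(P \right)} = - \frac{2137}{5}$ ($q{\left(P \right)} = \frac{153}{- \frac{5}{14}} + \frac{P}{P} = 153 \left(- \frac{14}{5}\right) + 1 = - \frac{2142}{5} + 1 = - \frac{2137}{5}$)
$-226670 + q{\left(455 \right)} = -226670 - \frac{2137}{5} = - \frac{1135487}{5}$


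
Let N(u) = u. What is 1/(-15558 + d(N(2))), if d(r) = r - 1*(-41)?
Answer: -1/15515 ≈ -6.4454e-5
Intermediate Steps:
d(r) = 41 + r (d(r) = r + 41 = 41 + r)
1/(-15558 + d(N(2))) = 1/(-15558 + (41 + 2)) = 1/(-15558 + 43) = 1/(-15515) = -1/15515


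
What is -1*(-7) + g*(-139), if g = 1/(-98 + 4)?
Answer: 797/94 ≈ 8.4787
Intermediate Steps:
g = -1/94 (g = 1/(-94) = -1/94 ≈ -0.010638)
-1*(-7) + g*(-139) = -1*(-7) - 1/94*(-139) = 7 + 139/94 = 797/94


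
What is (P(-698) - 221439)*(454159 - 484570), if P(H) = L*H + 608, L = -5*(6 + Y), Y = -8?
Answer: 6927960321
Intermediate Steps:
L = 10 (L = -5*(6 - 8) = -5*(-2) = 10)
P(H) = 608 + 10*H (P(H) = 10*H + 608 = 608 + 10*H)
(P(-698) - 221439)*(454159 - 484570) = ((608 + 10*(-698)) - 221439)*(454159 - 484570) = ((608 - 6980) - 221439)*(-30411) = (-6372 - 221439)*(-30411) = -227811*(-30411) = 6927960321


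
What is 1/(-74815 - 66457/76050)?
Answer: -76050/5689747207 ≈ -1.3366e-5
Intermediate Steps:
1/(-74815 - 66457/76050) = 1/(-5689747207/76050) = -76050/5689747207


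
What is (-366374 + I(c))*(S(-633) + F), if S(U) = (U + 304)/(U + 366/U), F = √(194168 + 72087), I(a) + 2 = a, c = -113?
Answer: -25441299891/133685 - 366489*√266255 ≈ -1.8930e+8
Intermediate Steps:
I(a) = -2 + a
F = √266255 ≈ 516.00
S(U) = (304 + U)/(U + 366/U)
(-366374 + I(c))*(S(-633) + F) = (-366374 + (-2 - 113))*(-633*(304 - 633)/(366 + (-633)²) + √266255) = (-366374 - 115)*(-633*(-329)/(366 + 400689) + √266255) = -366489*(-633*(-329)/401055 + √266255) = -366489*(-633*1/401055*(-329) + √266255) = -366489*(69419/133685 + √266255) = -25441299891/133685 - 366489*√266255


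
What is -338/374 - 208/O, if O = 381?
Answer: -103285/71247 ≈ -1.4497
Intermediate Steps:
-338/374 - 208/O = -338/374 - 208/381 = -338*1/374 - 208*1/381 = -169/187 - 208/381 = -103285/71247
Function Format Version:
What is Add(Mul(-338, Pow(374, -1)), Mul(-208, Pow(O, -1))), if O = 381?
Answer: Rational(-103285, 71247) ≈ -1.4497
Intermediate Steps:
Add(Mul(-338, Pow(374, -1)), Mul(-208, Pow(O, -1))) = Add(Mul(-338, Pow(374, -1)), Mul(-208, Pow(381, -1))) = Add(Mul(-338, Rational(1, 374)), Mul(-208, Rational(1, 381))) = Add(Rational(-169, 187), Rational(-208, 381)) = Rational(-103285, 71247)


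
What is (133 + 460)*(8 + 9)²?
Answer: 171377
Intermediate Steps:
(133 + 460)*(8 + 9)² = 593*17² = 593*289 = 171377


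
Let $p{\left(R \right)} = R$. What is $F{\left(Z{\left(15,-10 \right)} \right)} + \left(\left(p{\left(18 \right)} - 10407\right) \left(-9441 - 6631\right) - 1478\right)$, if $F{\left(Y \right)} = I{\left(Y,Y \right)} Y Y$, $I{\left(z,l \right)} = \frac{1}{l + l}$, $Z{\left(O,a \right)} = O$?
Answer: $\frac{333941075}{2} \approx 1.6697 \cdot 10^{8}$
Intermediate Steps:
$I{\left(z,l \right)} = \frac{1}{2 l}$
$F{\left(Y \right)} = \frac{Y}{2}$ ($F{\left(Y \right)} = \frac{1}{2 Y} Y Y = \frac{Y}{2}$)
$F{\left(Z{\left(15,-10 \right)} \right)} + \left(\left(p{\left(18 \right)} - 10407\right) \left(-9441 - 6631\right) - 1478\right) = \frac{1}{2} \cdot 15 - \left(1478 - \left(18 - 10407\right) \left(-9441 - 6631\right)\right) = \frac{15}{2} - -166970530 = \frac{15}{2} + \left(166972008 - 1478\right) = \frac{15}{2} + 166970530 = \frac{333941075}{2}$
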